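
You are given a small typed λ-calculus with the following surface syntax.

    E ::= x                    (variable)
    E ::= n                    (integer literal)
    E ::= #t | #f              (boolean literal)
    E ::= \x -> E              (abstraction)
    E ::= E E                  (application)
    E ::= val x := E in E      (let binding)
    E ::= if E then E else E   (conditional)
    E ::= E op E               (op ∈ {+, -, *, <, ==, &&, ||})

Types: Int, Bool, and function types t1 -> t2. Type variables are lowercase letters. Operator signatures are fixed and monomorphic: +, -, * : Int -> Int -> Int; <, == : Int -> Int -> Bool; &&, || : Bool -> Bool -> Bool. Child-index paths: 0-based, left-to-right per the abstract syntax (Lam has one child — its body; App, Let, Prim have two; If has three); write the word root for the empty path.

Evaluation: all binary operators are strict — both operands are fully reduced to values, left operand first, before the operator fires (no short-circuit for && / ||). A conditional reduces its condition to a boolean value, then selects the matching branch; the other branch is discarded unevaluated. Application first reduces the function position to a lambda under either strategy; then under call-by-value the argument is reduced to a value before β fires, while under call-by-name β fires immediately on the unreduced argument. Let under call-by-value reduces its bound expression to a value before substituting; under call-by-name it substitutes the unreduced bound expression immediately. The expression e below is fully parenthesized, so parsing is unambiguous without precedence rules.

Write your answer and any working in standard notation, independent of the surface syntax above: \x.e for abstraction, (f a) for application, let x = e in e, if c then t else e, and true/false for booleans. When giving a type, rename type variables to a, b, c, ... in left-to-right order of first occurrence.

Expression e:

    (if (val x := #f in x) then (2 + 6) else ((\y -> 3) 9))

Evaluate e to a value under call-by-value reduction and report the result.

Trace:
step 0: (if (let x = false in x) then (2 + 6) else ((\y.3) 9))
step 1: [let@0] (if false then (2 + 6) else ((\y.3) 9))
step 2: [if@root] ((\y.3) 9)
step 3: [beta@root] 3

Answer: 3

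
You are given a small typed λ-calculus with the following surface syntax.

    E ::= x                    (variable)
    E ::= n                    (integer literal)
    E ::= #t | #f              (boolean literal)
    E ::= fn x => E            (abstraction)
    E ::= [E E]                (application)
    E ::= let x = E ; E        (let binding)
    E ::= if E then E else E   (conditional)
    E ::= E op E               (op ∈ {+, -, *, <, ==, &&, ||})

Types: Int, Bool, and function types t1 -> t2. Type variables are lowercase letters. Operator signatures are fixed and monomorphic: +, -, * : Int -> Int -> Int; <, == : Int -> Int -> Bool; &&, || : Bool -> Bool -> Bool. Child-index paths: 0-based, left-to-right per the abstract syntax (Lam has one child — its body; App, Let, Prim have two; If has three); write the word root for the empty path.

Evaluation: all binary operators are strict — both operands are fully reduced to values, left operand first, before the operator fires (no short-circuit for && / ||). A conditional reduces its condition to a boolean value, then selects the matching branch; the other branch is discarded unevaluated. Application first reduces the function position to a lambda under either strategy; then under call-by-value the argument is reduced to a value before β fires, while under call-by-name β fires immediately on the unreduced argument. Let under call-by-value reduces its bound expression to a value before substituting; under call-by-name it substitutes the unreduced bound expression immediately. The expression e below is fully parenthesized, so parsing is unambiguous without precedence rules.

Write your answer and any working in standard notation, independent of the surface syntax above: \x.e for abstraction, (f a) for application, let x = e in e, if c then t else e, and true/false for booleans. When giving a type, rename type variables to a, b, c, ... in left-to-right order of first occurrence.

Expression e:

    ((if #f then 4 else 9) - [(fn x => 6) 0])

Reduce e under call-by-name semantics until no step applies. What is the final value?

Trace:
step 0: ((if false then 4 else 9) - ((\x.6) 0))
step 1: [if@0] (9 - ((\x.6) 0))
step 2: [beta@1] (9 - 6)
step 3: [delta@root] 3

Answer: 3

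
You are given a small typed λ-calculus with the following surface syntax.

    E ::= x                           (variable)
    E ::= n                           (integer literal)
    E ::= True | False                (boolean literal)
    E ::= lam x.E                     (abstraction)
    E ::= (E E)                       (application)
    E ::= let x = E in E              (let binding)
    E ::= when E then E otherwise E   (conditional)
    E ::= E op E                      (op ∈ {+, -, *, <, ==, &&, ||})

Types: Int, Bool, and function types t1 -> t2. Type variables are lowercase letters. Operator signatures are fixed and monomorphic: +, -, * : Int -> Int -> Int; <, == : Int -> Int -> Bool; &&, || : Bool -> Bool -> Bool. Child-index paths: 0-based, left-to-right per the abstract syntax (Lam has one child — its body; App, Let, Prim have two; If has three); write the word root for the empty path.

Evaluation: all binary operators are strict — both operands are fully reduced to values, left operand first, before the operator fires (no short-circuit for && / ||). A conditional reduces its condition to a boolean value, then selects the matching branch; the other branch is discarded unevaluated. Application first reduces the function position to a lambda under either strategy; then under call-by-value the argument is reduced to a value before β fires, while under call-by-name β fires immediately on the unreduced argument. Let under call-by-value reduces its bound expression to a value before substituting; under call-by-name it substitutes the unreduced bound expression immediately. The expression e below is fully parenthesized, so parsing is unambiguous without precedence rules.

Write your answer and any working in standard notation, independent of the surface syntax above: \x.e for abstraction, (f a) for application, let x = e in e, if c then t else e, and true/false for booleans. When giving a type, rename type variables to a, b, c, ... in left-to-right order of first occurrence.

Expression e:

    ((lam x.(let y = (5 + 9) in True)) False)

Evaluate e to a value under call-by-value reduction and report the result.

Answer: true

Derivation:
step 0: ((\x.(let y = (5 + 9) in true)) false)
step 1: [beta@root] (let y = (5 + 9) in true)
step 2: [delta@0] (let y = 14 in true)
step 3: [let@root] true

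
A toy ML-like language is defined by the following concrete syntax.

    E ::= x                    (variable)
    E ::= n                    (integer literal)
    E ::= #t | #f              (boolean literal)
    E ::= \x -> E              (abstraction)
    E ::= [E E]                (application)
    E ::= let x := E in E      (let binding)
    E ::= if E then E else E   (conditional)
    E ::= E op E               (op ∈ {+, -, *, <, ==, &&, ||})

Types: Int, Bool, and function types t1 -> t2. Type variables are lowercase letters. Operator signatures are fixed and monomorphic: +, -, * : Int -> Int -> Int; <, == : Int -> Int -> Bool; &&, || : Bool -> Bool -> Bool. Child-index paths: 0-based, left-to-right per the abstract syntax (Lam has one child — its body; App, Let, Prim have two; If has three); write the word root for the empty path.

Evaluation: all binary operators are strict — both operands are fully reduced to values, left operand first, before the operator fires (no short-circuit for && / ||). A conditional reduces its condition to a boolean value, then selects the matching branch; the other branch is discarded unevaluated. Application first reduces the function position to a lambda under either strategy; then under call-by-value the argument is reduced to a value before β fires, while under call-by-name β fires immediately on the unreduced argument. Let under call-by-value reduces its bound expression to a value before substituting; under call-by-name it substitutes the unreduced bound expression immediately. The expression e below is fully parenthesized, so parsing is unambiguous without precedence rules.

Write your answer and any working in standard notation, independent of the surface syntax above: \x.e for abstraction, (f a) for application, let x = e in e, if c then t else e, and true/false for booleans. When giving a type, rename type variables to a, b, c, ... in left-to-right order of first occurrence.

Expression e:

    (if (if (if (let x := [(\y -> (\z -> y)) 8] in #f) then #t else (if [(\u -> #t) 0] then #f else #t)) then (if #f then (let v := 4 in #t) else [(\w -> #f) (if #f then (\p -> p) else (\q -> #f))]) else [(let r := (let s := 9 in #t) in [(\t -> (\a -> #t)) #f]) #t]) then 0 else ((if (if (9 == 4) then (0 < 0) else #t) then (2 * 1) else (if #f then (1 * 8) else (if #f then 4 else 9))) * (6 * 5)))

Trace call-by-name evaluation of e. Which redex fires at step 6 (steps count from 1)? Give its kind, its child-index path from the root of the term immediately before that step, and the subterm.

Answer: let at 0.0 : (let r = (let s = 9 in true) in ((\t.(\a.true)) false))

Working:
step 0: (if (if (if (let x = ((\y.(\z.y)) 8) in false) then true else (if ((\u.true) 0) then false else true)) then (if false then (let v = 4 in true) else ((\w.false) (if false then (\p.p) else (\q.false)))) else ((let r = (let s = 9 in true) in ((\t.(\a.true)) false)) true)) then 0 else ((if (if (9 == 4) then (0 < 0) else true) then (2 * 1) else (if false then (1 * 8) else (if false then 4 else 9))) * (6 * 5)))
step 1: [let@0.0.0] (if (if (if false then true else (if ((\u.true) 0) then false else true)) then (if false then (let v = 4 in true) else ((\w.false) (if false then (\p.p) else (\q.false)))) else ((let r = (let s = 9 in true) in ((\t.(\a.true)) false)) true)) then 0 else ((if (if (9 == 4) then (0 < 0) else true) then (2 * 1) else (if false then (1 * 8) else (if false then 4 else 9))) * (6 * 5)))
step 2: [if@0.0] (if (if (if ((\u.true) 0) then false else true) then (if false then (let v = 4 in true) else ((\w.false) (if false then (\p.p) else (\q.false)))) else ((let r = (let s = 9 in true) in ((\t.(\a.true)) false)) true)) then 0 else ((if (if (9 == 4) then (0 < 0) else true) then (2 * 1) else (if false then (1 * 8) else (if false then 4 else 9))) * (6 * 5)))
step 3: [beta@0.0.0] (if (if (if true then false else true) then (if false then (let v = 4 in true) else ((\w.false) (if false then (\p.p) else (\q.false)))) else ((let r = (let s = 9 in true) in ((\t.(\a.true)) false)) true)) then 0 else ((if (if (9 == 4) then (0 < 0) else true) then (2 * 1) else (if false then (1 * 8) else (if false then 4 else 9))) * (6 * 5)))
step 4: [if@0.0] (if (if false then (if false then (let v = 4 in true) else ((\w.false) (if false then (\p.p) else (\q.false)))) else ((let r = (let s = 9 in true) in ((\t.(\a.true)) false)) true)) then 0 else ((if (if (9 == 4) then (0 < 0) else true) then (2 * 1) else (if false then (1 * 8) else (if false then 4 else 9))) * (6 * 5)))
step 5: [if@0] (if ((let r = (let s = 9 in true) in ((\t.(\a.true)) false)) true) then 0 else ((if (if (9 == 4) then (0 < 0) else true) then (2 * 1) else (if false then (1 * 8) else (if false then 4 else 9))) * (6 * 5)))
step 6: [let@0.0] (if (((\t.(\a.true)) false) true) then 0 else ((if (if (9 == 4) then (0 < 0) else true) then (2 * 1) else (if false then (1 * 8) else (if false then 4 else 9))) * (6 * 5)))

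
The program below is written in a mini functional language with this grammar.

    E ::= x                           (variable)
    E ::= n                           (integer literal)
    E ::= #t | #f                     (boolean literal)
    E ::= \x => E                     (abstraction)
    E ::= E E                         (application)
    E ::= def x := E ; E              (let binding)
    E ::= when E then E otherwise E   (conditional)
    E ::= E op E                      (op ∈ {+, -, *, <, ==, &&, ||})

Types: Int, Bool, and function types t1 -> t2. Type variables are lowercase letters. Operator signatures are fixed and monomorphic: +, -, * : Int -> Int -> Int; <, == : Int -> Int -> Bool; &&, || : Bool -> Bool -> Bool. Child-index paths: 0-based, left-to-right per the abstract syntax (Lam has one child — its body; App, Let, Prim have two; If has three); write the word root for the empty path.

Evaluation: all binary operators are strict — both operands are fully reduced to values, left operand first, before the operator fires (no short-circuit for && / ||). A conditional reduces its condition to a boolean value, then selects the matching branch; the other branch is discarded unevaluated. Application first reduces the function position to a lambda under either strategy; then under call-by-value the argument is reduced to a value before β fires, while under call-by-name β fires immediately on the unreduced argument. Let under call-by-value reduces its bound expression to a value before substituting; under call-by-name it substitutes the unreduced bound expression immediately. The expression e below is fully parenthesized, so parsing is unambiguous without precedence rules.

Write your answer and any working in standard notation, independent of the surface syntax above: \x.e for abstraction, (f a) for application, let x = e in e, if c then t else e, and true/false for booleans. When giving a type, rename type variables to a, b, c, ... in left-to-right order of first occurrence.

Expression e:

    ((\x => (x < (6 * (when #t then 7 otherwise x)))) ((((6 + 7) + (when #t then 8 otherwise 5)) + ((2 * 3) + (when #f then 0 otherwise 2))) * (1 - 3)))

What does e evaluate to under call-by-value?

Working:
step 0: ((\x.(x < (6 * (if true then 7 else x)))) ((((6 + 7) + (if true then 8 else 5)) + ((2 * 3) + (if false then 0 else 2))) * (1 - 3)))
step 1: [delta@1.0.0.0] ((\x.(x < (6 * (if true then 7 else x)))) (((13 + (if true then 8 else 5)) + ((2 * 3) + (if false then 0 else 2))) * (1 - 3)))
step 2: [if@1.0.0.1] ((\x.(x < (6 * (if true then 7 else x)))) (((13 + 8) + ((2 * 3) + (if false then 0 else 2))) * (1 - 3)))
step 3: [delta@1.0.0] ((\x.(x < (6 * (if true then 7 else x)))) ((21 + ((2 * 3) + (if false then 0 else 2))) * (1 - 3)))
step 4: [delta@1.0.1.0] ((\x.(x < (6 * (if true then 7 else x)))) ((21 + (6 + (if false then 0 else 2))) * (1 - 3)))
step 5: [if@1.0.1.1] ((\x.(x < (6 * (if true then 7 else x)))) ((21 + (6 + 2)) * (1 - 3)))
step 6: [delta@1.0.1] ((\x.(x < (6 * (if true then 7 else x)))) ((21 + 8) * (1 - 3)))
step 7: [delta@1.0] ((\x.(x < (6 * (if true then 7 else x)))) (29 * (1 - 3)))
step 8: [delta@1.1] ((\x.(x < (6 * (if true then 7 else x)))) (29 * -2))
step 9: [delta@1] ((\x.(x < (6 * (if true then 7 else x)))) -58)
step 10: [beta@root] (-58 < (6 * (if true then 7 else -58)))
step 11: [if@1.1] (-58 < (6 * 7))
step 12: [delta@1] (-58 < 42)
step 13: [delta@root] true

Answer: true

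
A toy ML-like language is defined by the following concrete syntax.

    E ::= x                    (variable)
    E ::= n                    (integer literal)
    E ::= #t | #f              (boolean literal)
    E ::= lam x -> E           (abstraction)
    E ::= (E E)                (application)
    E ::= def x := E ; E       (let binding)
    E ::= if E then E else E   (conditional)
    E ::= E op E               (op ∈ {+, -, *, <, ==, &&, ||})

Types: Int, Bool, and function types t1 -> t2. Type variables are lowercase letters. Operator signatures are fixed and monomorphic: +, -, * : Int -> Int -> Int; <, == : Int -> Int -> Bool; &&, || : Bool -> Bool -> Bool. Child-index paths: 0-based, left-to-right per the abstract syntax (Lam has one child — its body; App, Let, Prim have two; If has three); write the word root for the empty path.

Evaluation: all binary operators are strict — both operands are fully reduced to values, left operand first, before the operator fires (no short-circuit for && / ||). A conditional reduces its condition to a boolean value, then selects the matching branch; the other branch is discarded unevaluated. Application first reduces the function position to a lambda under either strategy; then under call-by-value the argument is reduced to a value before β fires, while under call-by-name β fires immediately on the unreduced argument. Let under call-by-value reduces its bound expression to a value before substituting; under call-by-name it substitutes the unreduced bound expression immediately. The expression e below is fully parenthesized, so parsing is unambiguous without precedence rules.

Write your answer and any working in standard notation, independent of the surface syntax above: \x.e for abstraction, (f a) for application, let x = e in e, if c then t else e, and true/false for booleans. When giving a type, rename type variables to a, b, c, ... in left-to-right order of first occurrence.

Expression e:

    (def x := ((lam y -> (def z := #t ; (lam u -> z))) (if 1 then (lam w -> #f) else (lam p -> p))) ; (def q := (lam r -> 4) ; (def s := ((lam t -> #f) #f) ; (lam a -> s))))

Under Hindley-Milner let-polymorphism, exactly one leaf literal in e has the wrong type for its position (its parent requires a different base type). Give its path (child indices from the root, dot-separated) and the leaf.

Trace:
let z : Bool
z : Bool
\u._ : b -> Bool
\y._ : a -> b -> Bool
  unify Int ~ Bool
  FAIL: mismatch Int ~ Bool

Answer: 0.1.0 : 1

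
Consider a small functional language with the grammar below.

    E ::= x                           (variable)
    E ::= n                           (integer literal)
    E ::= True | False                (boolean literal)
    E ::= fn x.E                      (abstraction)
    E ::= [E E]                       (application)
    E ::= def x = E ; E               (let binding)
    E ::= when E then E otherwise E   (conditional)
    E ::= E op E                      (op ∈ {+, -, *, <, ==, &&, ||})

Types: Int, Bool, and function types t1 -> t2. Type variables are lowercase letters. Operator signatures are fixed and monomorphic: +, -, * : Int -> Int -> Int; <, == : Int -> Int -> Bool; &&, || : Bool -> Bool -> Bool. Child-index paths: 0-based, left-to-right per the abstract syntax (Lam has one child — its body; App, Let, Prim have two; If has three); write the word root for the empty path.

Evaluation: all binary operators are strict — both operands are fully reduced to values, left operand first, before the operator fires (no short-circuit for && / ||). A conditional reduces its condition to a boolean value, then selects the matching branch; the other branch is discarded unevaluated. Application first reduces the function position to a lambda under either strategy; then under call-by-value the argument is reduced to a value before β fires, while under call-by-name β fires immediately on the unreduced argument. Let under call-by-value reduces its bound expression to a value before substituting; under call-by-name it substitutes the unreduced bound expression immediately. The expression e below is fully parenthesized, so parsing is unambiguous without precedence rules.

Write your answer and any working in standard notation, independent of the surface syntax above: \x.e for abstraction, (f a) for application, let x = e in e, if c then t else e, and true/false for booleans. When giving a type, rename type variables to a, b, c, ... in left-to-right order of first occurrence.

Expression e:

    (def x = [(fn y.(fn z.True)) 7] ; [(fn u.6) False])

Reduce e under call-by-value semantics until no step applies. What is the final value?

Answer: 6

Derivation:
step 0: (let x = ((\y.(\z.true)) 7) in ((\u.6) false))
step 1: [beta@0] (let x = (\z.true) in ((\u.6) false))
step 2: [let@root] ((\u.6) false)
step 3: [beta@root] 6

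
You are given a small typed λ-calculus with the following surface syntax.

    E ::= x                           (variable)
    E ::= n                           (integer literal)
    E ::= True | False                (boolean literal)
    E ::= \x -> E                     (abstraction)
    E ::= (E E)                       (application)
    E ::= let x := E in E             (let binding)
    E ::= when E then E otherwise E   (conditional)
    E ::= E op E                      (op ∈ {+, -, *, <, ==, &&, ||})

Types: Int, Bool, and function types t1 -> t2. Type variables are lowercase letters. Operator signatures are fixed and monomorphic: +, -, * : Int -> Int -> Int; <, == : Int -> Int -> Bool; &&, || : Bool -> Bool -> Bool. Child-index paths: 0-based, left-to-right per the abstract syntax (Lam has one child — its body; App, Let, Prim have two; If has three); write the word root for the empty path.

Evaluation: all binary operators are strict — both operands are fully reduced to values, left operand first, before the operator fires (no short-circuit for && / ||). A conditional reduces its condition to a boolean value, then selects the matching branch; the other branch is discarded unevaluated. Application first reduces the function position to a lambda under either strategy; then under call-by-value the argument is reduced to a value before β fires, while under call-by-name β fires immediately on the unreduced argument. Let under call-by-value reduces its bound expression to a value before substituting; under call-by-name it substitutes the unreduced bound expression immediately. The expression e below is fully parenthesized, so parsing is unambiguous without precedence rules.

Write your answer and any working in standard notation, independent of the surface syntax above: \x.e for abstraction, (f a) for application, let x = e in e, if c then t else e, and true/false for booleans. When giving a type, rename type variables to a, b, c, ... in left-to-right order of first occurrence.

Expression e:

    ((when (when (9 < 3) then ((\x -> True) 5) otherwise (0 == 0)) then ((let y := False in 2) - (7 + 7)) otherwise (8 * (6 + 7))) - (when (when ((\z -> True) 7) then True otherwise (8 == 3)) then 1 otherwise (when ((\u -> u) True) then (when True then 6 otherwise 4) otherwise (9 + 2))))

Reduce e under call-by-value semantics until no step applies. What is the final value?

Derivation:
step 0: ((if (if (9 < 3) then ((\x.true) 5) else (0 == 0)) then ((let y = false in 2) - (7 + 7)) else (8 * (6 + 7))) - (if (if ((\z.true) 7) then true else (8 == 3)) then 1 else (if ((\u.u) true) then (if true then 6 else 4) else (9 + 2))))
step 1: [delta@0.0.0] ((if (if false then ((\x.true) 5) else (0 == 0)) then ((let y = false in 2) - (7 + 7)) else (8 * (6 + 7))) - (if (if ((\z.true) 7) then true else (8 == 3)) then 1 else (if ((\u.u) true) then (if true then 6 else 4) else (9 + 2))))
step 2: [if@0.0] ((if (0 == 0) then ((let y = false in 2) - (7 + 7)) else (8 * (6 + 7))) - (if (if ((\z.true) 7) then true else (8 == 3)) then 1 else (if ((\u.u) true) then (if true then 6 else 4) else (9 + 2))))
step 3: [delta@0.0] ((if true then ((let y = false in 2) - (7 + 7)) else (8 * (6 + 7))) - (if (if ((\z.true) 7) then true else (8 == 3)) then 1 else (if ((\u.u) true) then (if true then 6 else 4) else (9 + 2))))
step 4: [if@0] (((let y = false in 2) - (7 + 7)) - (if (if ((\z.true) 7) then true else (8 == 3)) then 1 else (if ((\u.u) true) then (if true then 6 else 4) else (9 + 2))))
step 5: [let@0.0] ((2 - (7 + 7)) - (if (if ((\z.true) 7) then true else (8 == 3)) then 1 else (if ((\u.u) true) then (if true then 6 else 4) else (9 + 2))))
step 6: [delta@0.1] ((2 - 14) - (if (if ((\z.true) 7) then true else (8 == 3)) then 1 else (if ((\u.u) true) then (if true then 6 else 4) else (9 + 2))))
step 7: [delta@0] (-12 - (if (if ((\z.true) 7) then true else (8 == 3)) then 1 else (if ((\u.u) true) then (if true then 6 else 4) else (9 + 2))))
step 8: [beta@1.0.0] (-12 - (if (if true then true else (8 == 3)) then 1 else (if ((\u.u) true) then (if true then 6 else 4) else (9 + 2))))
step 9: [if@1.0] (-12 - (if true then 1 else (if ((\u.u) true) then (if true then 6 else 4) else (9 + 2))))
step 10: [if@1] (-12 - 1)
step 11: [delta@root] -13

Answer: -13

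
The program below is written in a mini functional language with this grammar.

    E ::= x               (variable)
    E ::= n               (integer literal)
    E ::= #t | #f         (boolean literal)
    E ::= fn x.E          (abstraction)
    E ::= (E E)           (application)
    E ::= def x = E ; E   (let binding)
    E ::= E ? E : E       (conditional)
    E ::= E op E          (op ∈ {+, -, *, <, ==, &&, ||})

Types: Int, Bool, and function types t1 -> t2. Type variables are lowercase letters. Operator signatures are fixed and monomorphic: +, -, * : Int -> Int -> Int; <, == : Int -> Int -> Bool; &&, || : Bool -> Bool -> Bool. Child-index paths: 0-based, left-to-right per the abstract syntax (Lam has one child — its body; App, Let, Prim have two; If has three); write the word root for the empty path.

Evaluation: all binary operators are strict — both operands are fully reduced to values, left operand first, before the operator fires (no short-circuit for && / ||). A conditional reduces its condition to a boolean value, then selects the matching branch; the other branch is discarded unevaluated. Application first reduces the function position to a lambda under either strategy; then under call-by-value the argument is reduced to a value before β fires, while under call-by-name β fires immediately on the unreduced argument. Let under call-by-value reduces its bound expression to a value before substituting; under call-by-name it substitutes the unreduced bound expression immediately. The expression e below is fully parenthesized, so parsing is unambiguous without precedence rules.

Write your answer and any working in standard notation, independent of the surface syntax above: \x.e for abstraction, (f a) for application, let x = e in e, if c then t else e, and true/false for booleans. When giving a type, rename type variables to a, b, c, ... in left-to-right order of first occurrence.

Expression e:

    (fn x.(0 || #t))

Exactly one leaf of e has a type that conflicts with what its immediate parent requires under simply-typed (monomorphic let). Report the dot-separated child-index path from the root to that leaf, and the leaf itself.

Answer: 0.0 : 0

Trace:
  unify Int ~ Bool
  FAIL: mismatch Int ~ Bool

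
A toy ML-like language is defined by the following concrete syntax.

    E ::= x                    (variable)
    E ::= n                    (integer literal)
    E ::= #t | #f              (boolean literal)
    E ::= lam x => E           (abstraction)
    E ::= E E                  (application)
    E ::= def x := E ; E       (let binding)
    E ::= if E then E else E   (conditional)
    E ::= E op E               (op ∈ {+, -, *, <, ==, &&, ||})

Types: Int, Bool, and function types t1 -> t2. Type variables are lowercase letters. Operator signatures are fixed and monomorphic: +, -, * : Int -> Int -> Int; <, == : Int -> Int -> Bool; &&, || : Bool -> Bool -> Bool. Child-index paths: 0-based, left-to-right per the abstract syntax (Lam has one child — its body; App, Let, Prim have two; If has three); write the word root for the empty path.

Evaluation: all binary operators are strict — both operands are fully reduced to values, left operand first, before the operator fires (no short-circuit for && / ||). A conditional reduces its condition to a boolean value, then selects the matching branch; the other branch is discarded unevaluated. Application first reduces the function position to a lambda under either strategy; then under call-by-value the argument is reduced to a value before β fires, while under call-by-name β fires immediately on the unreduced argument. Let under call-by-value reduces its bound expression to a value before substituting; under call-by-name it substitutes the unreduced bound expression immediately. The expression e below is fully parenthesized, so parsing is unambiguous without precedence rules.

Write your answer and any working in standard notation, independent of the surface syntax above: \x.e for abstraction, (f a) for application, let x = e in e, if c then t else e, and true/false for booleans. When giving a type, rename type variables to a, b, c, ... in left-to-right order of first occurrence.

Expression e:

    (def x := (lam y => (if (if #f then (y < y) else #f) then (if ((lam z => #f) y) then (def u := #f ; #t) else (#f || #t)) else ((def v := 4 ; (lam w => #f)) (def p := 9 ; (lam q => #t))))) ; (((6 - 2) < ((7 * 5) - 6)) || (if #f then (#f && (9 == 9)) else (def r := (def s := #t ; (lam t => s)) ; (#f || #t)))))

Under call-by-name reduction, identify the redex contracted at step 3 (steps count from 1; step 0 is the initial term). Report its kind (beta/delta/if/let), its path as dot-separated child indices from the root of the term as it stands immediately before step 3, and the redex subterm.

Working:
step 0: (let x = (\y.(if (if false then (y < y) else false) then (if ((\z.false) y) then (let u = false in true) else (false || true)) else ((let v = 4 in (\w.false)) (let p = 9 in (\q.true))))) in (((6 - 2) < ((7 * 5) - 6)) || (if false then (false && (9 == 9)) else (let r = (let s = true in (\t.s)) in (false || true)))))
step 1: [let@root] (((6 - 2) < ((7 * 5) - 6)) || (if false then (false && (9 == 9)) else (let r = (let s = true in (\t.s)) in (false || true))))
step 2: [delta@0.0] ((4 < ((7 * 5) - 6)) || (if false then (false && (9 == 9)) else (let r = (let s = true in (\t.s)) in (false || true))))
step 3: [delta@0.1.0] ((4 < (35 - 6)) || (if false then (false && (9 == 9)) else (let r = (let s = true in (\t.s)) in (false || true))))

Answer: delta at 0.1.0 : (7 * 5)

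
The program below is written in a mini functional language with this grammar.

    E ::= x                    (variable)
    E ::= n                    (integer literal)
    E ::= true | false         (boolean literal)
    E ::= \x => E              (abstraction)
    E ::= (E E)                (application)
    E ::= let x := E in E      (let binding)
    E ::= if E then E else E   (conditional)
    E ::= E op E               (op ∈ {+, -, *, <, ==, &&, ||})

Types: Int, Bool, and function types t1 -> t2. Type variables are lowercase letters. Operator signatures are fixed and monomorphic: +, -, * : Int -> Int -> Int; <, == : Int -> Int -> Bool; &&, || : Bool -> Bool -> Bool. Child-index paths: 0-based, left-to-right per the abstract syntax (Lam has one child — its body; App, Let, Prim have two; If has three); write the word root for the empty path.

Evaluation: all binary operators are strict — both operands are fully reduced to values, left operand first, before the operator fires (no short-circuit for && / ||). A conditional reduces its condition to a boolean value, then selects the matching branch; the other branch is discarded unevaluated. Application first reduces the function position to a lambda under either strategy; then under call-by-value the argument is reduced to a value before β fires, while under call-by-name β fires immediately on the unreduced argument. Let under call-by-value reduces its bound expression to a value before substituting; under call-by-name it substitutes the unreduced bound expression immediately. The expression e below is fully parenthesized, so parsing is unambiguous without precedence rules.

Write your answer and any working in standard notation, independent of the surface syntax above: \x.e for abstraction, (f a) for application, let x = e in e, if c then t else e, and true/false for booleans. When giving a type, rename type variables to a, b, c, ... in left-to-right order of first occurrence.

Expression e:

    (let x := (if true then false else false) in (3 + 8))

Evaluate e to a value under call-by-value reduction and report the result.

Derivation:
step 0: (let x = (if true then false else false) in (3 + 8))
step 1: [if@0] (let x = false in (3 + 8))
step 2: [let@root] (3 + 8)
step 3: [delta@root] 11

Answer: 11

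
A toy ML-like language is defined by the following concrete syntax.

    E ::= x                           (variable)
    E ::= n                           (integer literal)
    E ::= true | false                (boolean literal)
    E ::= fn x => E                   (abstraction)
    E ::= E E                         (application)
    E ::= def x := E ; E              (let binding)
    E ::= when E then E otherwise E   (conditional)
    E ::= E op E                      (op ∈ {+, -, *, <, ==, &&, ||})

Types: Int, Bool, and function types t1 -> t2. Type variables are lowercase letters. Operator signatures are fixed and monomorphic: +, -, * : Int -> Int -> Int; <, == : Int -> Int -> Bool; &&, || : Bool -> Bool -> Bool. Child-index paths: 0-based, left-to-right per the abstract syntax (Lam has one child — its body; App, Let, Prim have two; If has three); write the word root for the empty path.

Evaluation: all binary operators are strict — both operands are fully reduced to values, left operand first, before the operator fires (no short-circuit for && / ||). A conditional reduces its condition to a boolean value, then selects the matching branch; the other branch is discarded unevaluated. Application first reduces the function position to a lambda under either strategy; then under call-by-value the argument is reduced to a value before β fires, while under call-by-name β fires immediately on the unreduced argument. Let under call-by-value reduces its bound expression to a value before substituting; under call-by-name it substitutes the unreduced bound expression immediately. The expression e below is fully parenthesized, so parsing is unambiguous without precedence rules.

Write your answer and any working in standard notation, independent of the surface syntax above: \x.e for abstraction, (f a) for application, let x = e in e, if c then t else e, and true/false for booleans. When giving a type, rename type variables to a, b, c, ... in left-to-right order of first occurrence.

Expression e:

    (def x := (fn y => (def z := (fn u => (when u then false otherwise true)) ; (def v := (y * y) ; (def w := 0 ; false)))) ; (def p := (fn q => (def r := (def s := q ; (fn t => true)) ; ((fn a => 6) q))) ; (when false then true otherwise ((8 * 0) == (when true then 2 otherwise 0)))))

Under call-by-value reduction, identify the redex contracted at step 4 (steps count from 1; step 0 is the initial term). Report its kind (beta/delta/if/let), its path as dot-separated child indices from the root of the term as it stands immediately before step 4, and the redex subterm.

Answer: delta at 0 : (8 * 0)

Working:
step 0: (let x = (\y.(let z = (\u.(if u then false else true)) in (let v = (y * y) in (let w = 0 in false)))) in (let p = (\q.(let r = (let s = q in (\t.true)) in ((\a.6) q))) in (if false then true else ((8 * 0) == (if true then 2 else 0)))))
step 1: [let@root] (let p = (\q.(let r = (let s = q in (\t.true)) in ((\a.6) q))) in (if false then true else ((8 * 0) == (if true then 2 else 0))))
step 2: [let@root] (if false then true else ((8 * 0) == (if true then 2 else 0)))
step 3: [if@root] ((8 * 0) == (if true then 2 else 0))
step 4: [delta@0] (0 == (if true then 2 else 0))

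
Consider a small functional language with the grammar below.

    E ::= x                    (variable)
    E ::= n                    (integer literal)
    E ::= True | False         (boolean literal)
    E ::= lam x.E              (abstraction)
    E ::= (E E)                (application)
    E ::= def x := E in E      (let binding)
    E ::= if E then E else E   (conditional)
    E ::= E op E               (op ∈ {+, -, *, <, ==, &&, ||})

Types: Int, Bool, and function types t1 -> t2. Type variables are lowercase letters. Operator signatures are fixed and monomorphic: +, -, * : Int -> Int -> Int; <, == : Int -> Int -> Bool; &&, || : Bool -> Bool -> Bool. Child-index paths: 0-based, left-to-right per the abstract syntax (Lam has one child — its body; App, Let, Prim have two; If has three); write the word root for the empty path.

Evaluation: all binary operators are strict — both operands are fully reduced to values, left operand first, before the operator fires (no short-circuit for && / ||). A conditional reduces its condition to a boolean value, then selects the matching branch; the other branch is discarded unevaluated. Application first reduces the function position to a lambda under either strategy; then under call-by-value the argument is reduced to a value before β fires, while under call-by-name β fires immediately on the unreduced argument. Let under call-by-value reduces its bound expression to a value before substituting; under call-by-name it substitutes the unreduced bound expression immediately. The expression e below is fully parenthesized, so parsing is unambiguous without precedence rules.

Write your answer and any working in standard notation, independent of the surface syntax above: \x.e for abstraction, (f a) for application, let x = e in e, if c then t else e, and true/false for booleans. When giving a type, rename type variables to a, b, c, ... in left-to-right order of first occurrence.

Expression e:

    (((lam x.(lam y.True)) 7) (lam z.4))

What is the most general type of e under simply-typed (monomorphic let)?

Derivation:
\y._ : b -> Bool
\x._ : a -> b -> Bool
  unify a -> b -> Bool ~ Int -> c
  unify a ~ Int
  unify b -> Bool ~ c
_ _ : b -> Bool
\z._ : d -> Int
  unify b -> Bool ~ (d -> Int) -> e
  unify b ~ d -> Int
  unify Bool ~ e
_ _ : Bool

Answer: Bool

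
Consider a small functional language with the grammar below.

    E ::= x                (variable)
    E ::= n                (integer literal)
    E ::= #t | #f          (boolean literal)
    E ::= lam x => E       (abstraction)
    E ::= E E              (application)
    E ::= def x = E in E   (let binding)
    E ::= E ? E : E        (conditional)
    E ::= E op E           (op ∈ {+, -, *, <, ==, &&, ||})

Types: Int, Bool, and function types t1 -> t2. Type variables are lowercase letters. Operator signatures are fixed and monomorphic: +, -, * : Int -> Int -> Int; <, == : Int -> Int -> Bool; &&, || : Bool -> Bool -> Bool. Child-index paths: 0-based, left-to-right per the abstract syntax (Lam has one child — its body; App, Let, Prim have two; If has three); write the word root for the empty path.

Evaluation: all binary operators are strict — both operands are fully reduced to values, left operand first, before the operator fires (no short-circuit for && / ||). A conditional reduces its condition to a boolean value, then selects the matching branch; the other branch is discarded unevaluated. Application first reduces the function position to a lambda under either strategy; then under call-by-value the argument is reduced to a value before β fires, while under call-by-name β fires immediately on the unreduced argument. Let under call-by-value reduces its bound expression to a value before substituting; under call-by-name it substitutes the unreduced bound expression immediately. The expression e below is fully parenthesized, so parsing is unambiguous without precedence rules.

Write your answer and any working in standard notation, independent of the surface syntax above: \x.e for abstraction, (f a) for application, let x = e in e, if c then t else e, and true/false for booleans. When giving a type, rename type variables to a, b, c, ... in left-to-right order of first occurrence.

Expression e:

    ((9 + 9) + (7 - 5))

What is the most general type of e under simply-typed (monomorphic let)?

Answer: Int

Working:
  unify Int ~ Int
  unify Int ~ Int
  unify Int ~ Int
  unify Int ~ Int
  unify Int ~ Int
  unify Int ~ Int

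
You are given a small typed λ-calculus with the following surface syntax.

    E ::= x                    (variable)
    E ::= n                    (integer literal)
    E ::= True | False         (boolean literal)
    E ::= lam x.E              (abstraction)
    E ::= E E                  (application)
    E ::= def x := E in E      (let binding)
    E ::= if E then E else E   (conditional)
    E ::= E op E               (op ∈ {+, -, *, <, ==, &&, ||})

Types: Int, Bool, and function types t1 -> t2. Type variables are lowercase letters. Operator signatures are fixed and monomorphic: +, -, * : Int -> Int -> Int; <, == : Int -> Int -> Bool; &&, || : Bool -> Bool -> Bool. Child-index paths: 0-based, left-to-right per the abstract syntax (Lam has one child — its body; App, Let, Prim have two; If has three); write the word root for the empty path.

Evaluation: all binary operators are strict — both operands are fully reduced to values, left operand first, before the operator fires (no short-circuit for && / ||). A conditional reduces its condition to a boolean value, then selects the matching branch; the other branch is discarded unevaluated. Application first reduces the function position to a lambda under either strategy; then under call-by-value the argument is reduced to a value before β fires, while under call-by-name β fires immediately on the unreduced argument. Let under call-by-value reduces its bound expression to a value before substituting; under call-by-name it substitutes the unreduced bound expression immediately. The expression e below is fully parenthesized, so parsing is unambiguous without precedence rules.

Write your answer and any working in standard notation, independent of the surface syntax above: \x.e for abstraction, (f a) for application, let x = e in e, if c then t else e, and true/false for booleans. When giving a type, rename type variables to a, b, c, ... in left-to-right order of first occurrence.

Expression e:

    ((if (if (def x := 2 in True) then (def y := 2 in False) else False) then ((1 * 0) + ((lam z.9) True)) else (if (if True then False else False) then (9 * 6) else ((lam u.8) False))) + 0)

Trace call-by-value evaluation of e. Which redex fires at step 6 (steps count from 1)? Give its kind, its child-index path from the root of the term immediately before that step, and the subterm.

Answer: if at 0 : (if false then (9 * 6) else ((\u.8) false))

Trace:
step 0: ((if (if (let x = 2 in true) then (let y = 2 in false) else false) then ((1 * 0) + ((\z.9) true)) else (if (if true then false else false) then (9 * 6) else ((\u.8) false))) + 0)
step 1: [let@0.0.0] ((if (if true then (let y = 2 in false) else false) then ((1 * 0) + ((\z.9) true)) else (if (if true then false else false) then (9 * 6) else ((\u.8) false))) + 0)
step 2: [if@0.0] ((if (let y = 2 in false) then ((1 * 0) + ((\z.9) true)) else (if (if true then false else false) then (9 * 6) else ((\u.8) false))) + 0)
step 3: [let@0.0] ((if false then ((1 * 0) + ((\z.9) true)) else (if (if true then false else false) then (9 * 6) else ((\u.8) false))) + 0)
step 4: [if@0] ((if (if true then false else false) then (9 * 6) else ((\u.8) false)) + 0)
step 5: [if@0.0] ((if false then (9 * 6) else ((\u.8) false)) + 0)
step 6: [if@0] (((\u.8) false) + 0)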